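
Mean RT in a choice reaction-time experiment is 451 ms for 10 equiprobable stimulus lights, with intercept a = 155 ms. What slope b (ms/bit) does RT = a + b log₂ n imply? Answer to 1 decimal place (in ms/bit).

log₂(10) = 3.3219 bits.
b = (RT − a)/log₂ n = (451 − 155) / 3.3219 = 89.105 ms/bit.

89.1 ms/bit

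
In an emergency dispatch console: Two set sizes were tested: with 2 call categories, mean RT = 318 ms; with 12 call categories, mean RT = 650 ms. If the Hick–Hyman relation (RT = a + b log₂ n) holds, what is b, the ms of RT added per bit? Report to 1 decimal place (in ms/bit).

128.4 ms/bit

b = (RT₂ − RT₁)/(log₂ n₂ − log₂ n₁) = (650 − 318)/(3.5850 − 1) = 128.435 ms/bit.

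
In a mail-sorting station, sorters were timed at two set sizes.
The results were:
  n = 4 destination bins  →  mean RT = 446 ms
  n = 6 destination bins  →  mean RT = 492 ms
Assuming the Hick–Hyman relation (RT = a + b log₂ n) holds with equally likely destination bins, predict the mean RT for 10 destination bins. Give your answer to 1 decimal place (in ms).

550.0 ms

With log₂ n on the abscissa the relation is linear; from the two conditions:
  b = (492 − 446) / (log₂ 6 − log₂ 4) = 46 / (2.5850 − 2) = 78.638 ms/bit
  a = 446 − 78.638 × 2 = 288.725 ms
Then RT(10) = 288.725 + 78.638 × log₂ 10 = 288.725 + 78.638 × 3.3219 ≈ 549.953 ms.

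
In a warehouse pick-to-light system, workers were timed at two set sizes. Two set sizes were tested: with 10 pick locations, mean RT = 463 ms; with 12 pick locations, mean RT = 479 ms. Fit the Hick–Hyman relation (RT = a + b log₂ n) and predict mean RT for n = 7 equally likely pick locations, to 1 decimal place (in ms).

431.7 ms

RT is linear in log₂ n, so two points fix the line:
  b = (479 − 463) / (log₂ 12 − log₂ 10) = 16 / (3.5850 − 3.3219) = 60.829 ms/bit
  a = 463 − 60.829 × 3.3219 = 260.932 ms
Then RT(7) = 260.932 + 60.829 × log₂ 7 = 260.932 + 60.829 × 2.8074 ≈ 431.699 ms.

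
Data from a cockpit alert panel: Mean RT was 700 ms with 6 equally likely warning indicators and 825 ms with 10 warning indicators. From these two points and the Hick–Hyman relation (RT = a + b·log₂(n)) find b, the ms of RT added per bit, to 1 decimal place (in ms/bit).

169.6 ms/bit

The slope on a log₂ axis is (825 − 700) / (3.3219 − 2.5850) = 169.614 ms/bit.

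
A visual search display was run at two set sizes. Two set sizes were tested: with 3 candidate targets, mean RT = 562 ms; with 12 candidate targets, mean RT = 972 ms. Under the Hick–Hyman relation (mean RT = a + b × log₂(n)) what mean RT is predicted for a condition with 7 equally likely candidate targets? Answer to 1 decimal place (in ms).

RT is linear in log₂ n, so two points fix the line:
  b = (972 − 562) / (log₂ 12 − log₂ 3) = 410 / (3.5850 − 1.5850) = 205.000 ms/bit
  a = 562 − 205.000 × 1.5850 = 237.083 ms
Then RT(7) = 237.083 + 205.000 × log₂ 7 = 237.083 + 205.000 × 2.8074 ≈ 812.590 ms.

812.6 ms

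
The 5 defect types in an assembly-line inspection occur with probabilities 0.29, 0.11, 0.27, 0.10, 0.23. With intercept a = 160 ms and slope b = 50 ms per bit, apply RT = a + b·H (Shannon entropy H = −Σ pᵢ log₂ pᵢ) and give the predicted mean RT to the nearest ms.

Entropy contributions −pᵢ log₂ pᵢ: 0.5179, 0.3503, 0.5100, 0.3322, 0.4877; sum H = 2.1981 bits.
RT = a + bH = 160 + 50·2.1981 = 269.90 ms.

270 ms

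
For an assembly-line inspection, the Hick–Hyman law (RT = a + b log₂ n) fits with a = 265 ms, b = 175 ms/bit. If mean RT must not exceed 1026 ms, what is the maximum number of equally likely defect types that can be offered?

Information budget: (1026 − 265)/175 = 4.3486 bits, so n ≤ 2^4.3486 = 20.373 → at most 20.

20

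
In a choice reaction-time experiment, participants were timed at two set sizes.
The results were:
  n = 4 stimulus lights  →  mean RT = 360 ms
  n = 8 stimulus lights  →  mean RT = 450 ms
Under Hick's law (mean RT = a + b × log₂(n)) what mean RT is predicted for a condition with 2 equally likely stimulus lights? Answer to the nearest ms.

RT is linear in log₂ n, so two points fix the line:
  b = (450 − 360) / (log₂ 8 − log₂ 4) = 90 / (3 − 2) = 90 ms/bit
  a = 360 − 90 × 2 = 180 ms
Then RT(2) = 180 + 90 × log₂ 2 = 180 + 90 × 1 ≈ 270.000 ms.

270 ms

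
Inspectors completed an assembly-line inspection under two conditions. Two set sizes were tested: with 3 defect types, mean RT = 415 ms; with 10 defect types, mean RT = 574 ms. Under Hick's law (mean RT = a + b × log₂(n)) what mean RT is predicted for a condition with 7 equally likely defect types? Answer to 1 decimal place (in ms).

With log₂ n on the abscissa the relation is linear; from the two conditions:
  b = (574 − 415) / (log₂ 10 − log₂ 3) = 159 / (3.3219 − 1.5850) = 91.539 ms/bit
  a = 415 − 91.539 × 1.5850 = 269.914 ms
Then RT(7) = 269.914 + 91.539 × log₂ 7 = 269.914 + 91.539 × 2.8074 ≈ 526.897 ms.

526.9 ms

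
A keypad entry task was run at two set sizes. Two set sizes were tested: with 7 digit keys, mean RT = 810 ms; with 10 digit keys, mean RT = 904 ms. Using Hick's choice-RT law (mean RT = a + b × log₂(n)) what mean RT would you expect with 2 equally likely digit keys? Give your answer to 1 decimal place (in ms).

479.8 ms

With log₂ n on the abscissa the relation is linear; from the two conditions:
  b = (904 − 810) / (log₂ 10 − log₂ 7) = 94 / (3.3219 − 2.8074) = 182.676 ms/bit
  a = 810 − 182.676 × 2.8074 = 297.165 ms
Then RT(2) = 297.165 + 182.676 × log₂ 2 = 297.165 + 182.676 × 1 ≈ 479.840 ms.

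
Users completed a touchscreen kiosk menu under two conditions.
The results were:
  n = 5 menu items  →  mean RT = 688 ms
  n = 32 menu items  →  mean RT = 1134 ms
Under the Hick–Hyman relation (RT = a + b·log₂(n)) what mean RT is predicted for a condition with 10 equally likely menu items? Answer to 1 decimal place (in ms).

854.5 ms

With log₂ n on the abscissa the relation is linear; from the two conditions:
  b = (1134 − 688) / (log₂ 32 − log₂ 5) = 446 / (5 − 2.3219) = 166.538 ms/bit
  a = 688 − 166.538 × 2.3219 = 301.311 ms
Then RT(10) = 301.311 + 166.538 × log₂ 10 = 301.311 + 166.538 × 3.3219 ≈ 854.538 ms.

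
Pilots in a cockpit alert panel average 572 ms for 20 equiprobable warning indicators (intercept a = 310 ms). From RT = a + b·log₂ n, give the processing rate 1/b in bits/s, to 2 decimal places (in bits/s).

b = (572 − 310)/log₂ 20 = 262/4.3219 = 60.621 ms per bit = 0.06062 s/bit; the reciprocal is 16.496 bits/s.

16.50 bits/s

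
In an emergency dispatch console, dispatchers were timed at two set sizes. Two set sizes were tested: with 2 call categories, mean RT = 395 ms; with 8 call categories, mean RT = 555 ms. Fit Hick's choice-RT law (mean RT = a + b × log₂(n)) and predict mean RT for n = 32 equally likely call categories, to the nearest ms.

Fit slope and intercept:
  b = (555 − 395) / (log₂ 8 − log₂ 2) = 160 / (3 − 1) = 80 ms/bit
  a = 395 − 80 × 1 = 315 ms
Then RT(32) = 315 + 80 × log₂ 32 = 315 + 80 × 5 ≈ 715.000 ms.

715 ms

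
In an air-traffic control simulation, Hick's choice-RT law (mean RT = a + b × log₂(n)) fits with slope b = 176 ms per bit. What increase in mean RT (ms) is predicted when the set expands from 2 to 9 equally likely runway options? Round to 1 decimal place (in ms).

381.9 ms

Only the slope matters, since a is common to both: ΔRT = b·log₂(n₂/n₁).
log₂(9) − log₂(2) = 3.1699 − 1 = 2.1699.
ΔRT = 176 × 2.1699 = 381.907 ms.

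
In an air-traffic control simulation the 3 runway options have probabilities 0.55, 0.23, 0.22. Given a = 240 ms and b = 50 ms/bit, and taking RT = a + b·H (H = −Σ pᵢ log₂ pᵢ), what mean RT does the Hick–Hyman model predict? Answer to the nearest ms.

312 ms

H = 0.55·log₂(1/0.55) + 0.23·log₂(1/0.23) + 0.22·log₂(1/0.22) = 1.4426 bits.
RT = 240 + 50 × 1.4426 = 312.13 ms.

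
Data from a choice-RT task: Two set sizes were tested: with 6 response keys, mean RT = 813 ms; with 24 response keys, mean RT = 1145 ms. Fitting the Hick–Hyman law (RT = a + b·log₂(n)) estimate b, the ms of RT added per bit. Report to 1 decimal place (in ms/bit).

Slope: b = (1145 − 813) / (log₂ 24 − log₂ 6) = 332/2.0000 = 166.000 ms/bit.

166.0 ms/bit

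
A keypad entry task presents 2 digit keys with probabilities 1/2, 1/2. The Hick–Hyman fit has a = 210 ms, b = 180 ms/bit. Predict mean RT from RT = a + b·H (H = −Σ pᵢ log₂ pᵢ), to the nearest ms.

H = −Σ pᵢ log₂ pᵢ = 0.5·1 + 0.5·1 = 1.000 bits.
RT = 210 + 180 × 1.000 = 390.00 ms.

390 ms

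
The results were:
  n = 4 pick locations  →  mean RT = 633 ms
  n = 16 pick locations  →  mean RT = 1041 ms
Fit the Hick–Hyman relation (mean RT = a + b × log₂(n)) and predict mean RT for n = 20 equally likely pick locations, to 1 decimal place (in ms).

Fit slope and intercept:
  b = (1041 − 633) / (log₂ 16 − log₂ 4) = 408 / (4 − 2) = 204.000 ms/bit
  a = 633 − 204.000 × 2 = 225.000 ms
Then RT(20) = 225.000 + 204.000 × log₂ 20 = 225.000 + 204.000 × 4.3219 ≈ 1106.673 ms.

1106.7 ms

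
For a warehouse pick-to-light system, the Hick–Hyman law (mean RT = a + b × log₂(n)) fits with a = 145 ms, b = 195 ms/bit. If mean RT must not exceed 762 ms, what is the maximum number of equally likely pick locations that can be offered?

8

Set 145 + 195·log₂ n ≤ 762 → log₂ n ≤ (762 − 145)/195 = 3.1641.
So n ≤ 2^3.1641 = 8.964; the largest integer n is 8.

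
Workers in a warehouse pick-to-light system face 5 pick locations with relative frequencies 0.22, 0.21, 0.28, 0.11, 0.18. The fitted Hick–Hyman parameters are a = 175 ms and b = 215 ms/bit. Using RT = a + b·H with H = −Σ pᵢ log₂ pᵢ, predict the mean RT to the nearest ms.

662 ms

Entropy contributions −pᵢ log₂ pᵢ: 0.4806, 0.4728, 0.5142, 0.3503, 0.4453; sum H = 2.2632 bits.
RT = a + bH = 175 + 215·2.2632 = 661.59 ms.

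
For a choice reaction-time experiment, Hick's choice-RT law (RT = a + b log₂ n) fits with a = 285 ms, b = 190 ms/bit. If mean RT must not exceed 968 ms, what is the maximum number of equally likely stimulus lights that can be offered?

Information budget: (968 − 285)/190 = 3.5947 bits, so n ≤ 2^3.5947 = 12.082 → at most 12.

12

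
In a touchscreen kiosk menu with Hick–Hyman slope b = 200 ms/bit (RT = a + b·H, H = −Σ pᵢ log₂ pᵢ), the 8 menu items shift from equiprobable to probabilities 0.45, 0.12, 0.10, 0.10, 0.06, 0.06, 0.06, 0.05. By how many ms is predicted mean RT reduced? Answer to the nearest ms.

Equiprobable entropy H₀ = log₂ 8 = 3.0000 bits.
Skewed entropy H = −Σ pᵢ log₂ pᵢ = 2.4966 bits.
ΔRT = b·(H₀ − H) = 200 × 0.5034 = 100.69 ms.

101 ms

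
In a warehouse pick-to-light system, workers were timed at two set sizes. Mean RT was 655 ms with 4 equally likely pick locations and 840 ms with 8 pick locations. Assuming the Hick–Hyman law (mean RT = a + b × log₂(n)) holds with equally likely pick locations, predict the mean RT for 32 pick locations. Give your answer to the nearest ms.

With log₂ n on the abscissa the relation is linear; from the two conditions:
  b = (840 − 655) / (log₂ 8 − log₂ 4) = 185 / (3 − 2) = 185 ms/bit
  a = 655 − 185 × 2 = 285 ms
Then RT(32) = 285 + 185 × log₂ 32 = 285 + 185 × 5 ≈ 1210.000 ms.

1210 ms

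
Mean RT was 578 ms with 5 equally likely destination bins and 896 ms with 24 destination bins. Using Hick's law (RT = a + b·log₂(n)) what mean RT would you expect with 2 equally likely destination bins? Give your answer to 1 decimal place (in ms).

392.2 ms

With log₂ n on the abscissa the relation is linear; from the two conditions:
  b = (896 − 578) / (log₂ 24 − log₂ 5) = 318 / (4.5850 − 2.3219) = 140.519 ms/bit
  a = 578 − 140.519 × 2.3219 = 251.724 ms
Then RT(2) = 251.724 + 140.519 × log₂ 2 = 251.724 + 140.519 × 1 ≈ 392.244 ms.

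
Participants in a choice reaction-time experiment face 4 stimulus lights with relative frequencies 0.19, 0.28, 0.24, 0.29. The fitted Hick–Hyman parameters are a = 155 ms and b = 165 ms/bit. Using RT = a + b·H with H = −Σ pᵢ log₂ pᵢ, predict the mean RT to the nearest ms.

482 ms

H = 0.19·log₂(1/0.19) + 0.28·log₂(1/0.28) + 0.24·log₂(1/0.24) + 0.29·log₂(1/0.29) = 1.9815 bits.
RT = 155 + 165 × 1.9815 = 481.95 ms.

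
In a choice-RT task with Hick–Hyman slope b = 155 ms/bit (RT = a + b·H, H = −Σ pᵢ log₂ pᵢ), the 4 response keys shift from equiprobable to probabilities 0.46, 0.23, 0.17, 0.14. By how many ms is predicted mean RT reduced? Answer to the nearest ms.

The RT saving is b·ΔH. Equiprobable H₀ = log₂(4) = 2.0000 bits; with the given probabilities H = 1.8347 bits.
b·(H₀ − H) = 155 × (2.0000 − 1.8347) = 25.62 ms.

26 ms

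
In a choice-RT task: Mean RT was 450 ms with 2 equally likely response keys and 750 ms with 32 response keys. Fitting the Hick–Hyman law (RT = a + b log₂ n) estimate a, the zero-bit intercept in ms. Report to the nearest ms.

375 ms

b = (RT₂ − RT₁)/(log₂ n₂ − log₂ n₁) = (750 − 450)/(5 − 1) = 75 ms/bit.
a = RT₁ − b·log₂ n₁ = 450 − 75 × 1 = 375.000 ms.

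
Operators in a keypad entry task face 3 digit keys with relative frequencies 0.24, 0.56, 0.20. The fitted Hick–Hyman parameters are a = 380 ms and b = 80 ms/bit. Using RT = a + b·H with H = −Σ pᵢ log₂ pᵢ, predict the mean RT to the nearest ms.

494 ms

H = 0.24·log₂(1/0.24) + 0.56·log₂(1/0.56) + 0.20·log₂(1/0.20) = 1.4270 bits.
RT = 380 + 80 × 1.4270 = 494.16 ms.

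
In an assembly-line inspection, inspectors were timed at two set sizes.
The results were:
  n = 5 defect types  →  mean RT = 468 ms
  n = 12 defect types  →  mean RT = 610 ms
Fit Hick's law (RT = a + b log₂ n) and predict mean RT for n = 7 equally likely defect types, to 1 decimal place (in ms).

Fit slope and intercept:
  b = (610 − 468) / (log₂ 12 − log₂ 5) = 142 / (3.5850 − 2.3219) = 112.428 ms/bit
  a = 468 − 112.428 × 2.3219 = 206.951 ms
Then RT(7) = 206.951 + 112.428 × log₂ 7 = 206.951 + 112.428 × 2.8074 ≈ 522.575 ms.

522.6 ms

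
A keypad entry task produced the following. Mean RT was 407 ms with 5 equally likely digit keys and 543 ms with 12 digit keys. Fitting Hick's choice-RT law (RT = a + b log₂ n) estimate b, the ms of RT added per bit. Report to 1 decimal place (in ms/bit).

107.7 ms/bit

Slope: b = (543 − 407) / (log₂ 12 − log₂ 5) = 136/1.2630 = 107.677 ms/bit.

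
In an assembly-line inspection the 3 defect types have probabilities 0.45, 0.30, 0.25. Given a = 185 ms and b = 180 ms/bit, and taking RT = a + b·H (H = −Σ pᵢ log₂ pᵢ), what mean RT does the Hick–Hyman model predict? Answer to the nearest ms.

462 ms

H = 0.45·log₂(1/0.45) + 0.30·log₂(1/0.30) + 0.25·log₂(1/0.25) = 1.5395 bits.
RT = 185 + 180 × 1.5395 = 462.11 ms.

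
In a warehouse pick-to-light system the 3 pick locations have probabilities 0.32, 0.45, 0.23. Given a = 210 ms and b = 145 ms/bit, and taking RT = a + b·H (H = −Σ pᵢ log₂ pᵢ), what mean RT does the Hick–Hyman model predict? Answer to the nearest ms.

432 ms

H = 0.32·log₂(1/0.32) + 0.45·log₂(1/0.45) + 0.23·log₂(1/0.23) = 1.5321 bits.
RT = 210 + 145 × 1.5321 = 432.15 ms.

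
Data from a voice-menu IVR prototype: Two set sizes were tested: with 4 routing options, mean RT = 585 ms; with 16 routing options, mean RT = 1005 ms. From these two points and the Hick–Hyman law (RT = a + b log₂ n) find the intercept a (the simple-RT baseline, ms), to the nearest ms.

The slope on a log₂ axis is (1005 − 585) / (4 − 2) = 210 ms/bit.
a = RT₁ − b·log₂ n₁ = 585 − 210 × 2 = 165.000 ms.

165 ms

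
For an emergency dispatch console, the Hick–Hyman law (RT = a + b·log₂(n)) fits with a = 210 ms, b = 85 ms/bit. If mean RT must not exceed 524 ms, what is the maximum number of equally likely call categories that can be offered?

12

Set 210 + 85·log₂ n ≤ 524 → log₂ n ≤ (524 − 210)/85 = 3.6941.
So n ≤ 2^3.6941 = 12.943; the largest integer n is 12.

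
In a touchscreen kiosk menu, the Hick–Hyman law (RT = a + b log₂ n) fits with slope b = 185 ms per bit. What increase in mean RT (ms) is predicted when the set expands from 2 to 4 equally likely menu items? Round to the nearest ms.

Only the slope matters, since a is common to both: ΔRT = b·log₂(n₂/n₁).
log₂(4) − log₂(2) = log₂(4/2) = log₂(2) = 1.
ΔRT = 185 × 1.0000 = 185.000 ms.

185 ms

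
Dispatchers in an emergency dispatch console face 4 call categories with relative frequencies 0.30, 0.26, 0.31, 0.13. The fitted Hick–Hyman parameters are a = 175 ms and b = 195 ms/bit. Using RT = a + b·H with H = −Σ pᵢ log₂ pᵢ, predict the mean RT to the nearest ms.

552 ms

H = 0.30·log₂(1/0.30) + 0.26·log₂(1/0.26) + 0.31·log₂(1/0.31) + 0.13·log₂(1/0.13) = 1.9328 bits.
RT = 175 + 195 × 1.9328 = 551.90 ms.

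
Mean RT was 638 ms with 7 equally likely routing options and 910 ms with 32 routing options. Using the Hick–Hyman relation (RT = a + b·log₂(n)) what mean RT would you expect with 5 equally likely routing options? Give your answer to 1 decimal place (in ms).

RT is linear in log₂ n, so two points fix the line:
  b = (910 − 638) / (log₂ 32 − log₂ 7) = 272 / (5 − 2.8074) = 124.051 ms/bit
  a = 638 − 124.051 × 2.8074 = 289.745 ms
Then RT(5) = 289.745 + 124.051 × log₂ 5 = 289.745 + 124.051 × 2.3219 ≈ 577.782 ms.

577.8 ms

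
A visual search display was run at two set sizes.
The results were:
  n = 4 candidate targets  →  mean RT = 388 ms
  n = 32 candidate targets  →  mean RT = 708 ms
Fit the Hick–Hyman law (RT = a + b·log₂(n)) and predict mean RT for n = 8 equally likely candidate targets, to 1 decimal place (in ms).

Solve the two-equation system in a and b:
  b = (708 − 388) / (log₂ 32 − log₂ 4) = 320 / (5 − 2) = 106.667 ms/bit
  a = 388 − 106.667 × 2 = 174.667 ms
Then RT(8) = 174.667 + 106.667 × log₂ 8 = 174.667 + 106.667 × 3 ≈ 494.667 ms.

494.7 ms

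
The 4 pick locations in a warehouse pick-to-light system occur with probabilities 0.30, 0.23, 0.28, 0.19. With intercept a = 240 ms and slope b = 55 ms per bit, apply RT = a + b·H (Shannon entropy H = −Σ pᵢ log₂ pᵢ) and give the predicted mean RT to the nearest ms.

349 ms

H = 0.30·log₂(1/0.30) + 0.23·log₂(1/0.23) + 0.28·log₂(1/0.28) + 0.19·log₂(1/0.19) = 1.9782 bits.
RT = 240 + 55 × 1.9782 = 348.80 ms.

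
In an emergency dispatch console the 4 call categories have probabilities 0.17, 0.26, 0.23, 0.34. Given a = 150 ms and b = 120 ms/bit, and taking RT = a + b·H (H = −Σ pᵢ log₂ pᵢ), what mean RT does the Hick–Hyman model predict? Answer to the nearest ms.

385 ms

Entropy contributions −pᵢ log₂ pᵢ: 0.4346, 0.5053, 0.4877, 0.5292; sum H = 1.9567 bits.
RT = a + bH = 150 + 120·1.9567 = 384.81 ms.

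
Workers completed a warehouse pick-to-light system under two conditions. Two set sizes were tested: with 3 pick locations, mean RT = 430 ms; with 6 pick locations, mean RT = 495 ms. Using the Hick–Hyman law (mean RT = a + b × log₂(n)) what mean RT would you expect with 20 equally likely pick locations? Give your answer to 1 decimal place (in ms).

607.9 ms

RT is linear in log₂ n, so two points fix the line:
  b = (495 − 430) / (log₂ 6 − log₂ 3) = 65 / (2.5850 − 1.5850) = 65.000 ms/bit
  a = 430 − 65.000 × 1.5850 = 326.977 ms
Then RT(20) = 326.977 + 65.000 × log₂ 20 = 326.977 + 65.000 × 4.3219 ≈ 607.903 ms.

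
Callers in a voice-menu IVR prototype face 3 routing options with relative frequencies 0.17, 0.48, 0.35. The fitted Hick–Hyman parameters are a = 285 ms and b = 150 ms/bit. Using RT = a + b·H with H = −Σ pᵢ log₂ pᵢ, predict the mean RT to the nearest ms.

506 ms

Entropy contributions −pᵢ log₂ pᵢ: 0.4346, 0.5083, 0.5301; sum H = 1.4730 bits.
RT = a + bH = 285 + 150·1.4730 = 505.94 ms.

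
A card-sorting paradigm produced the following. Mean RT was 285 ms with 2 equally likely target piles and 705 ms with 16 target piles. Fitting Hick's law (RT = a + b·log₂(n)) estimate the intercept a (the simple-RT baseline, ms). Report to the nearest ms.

145 ms

The slope on a log₂ axis is (705 − 285) / (4 − 1) = 140 ms/bit.
a = RT₁ − b·log₂ n₁ = 285 − 140 × 1 = 145.000 ms.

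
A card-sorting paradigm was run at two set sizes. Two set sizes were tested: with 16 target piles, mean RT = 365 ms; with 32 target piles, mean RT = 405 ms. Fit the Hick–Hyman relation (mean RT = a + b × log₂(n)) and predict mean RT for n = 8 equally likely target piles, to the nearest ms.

325 ms

Fit slope and intercept:
  b = (405 − 365) / (log₂ 32 − log₂ 16) = 40 / (5 − 4) = 40 ms/bit
  a = 365 − 40 × 4 = 205 ms
Then RT(8) = 205 + 40 × log₂ 8 = 205 + 40 × 3 ≈ 325.000 ms.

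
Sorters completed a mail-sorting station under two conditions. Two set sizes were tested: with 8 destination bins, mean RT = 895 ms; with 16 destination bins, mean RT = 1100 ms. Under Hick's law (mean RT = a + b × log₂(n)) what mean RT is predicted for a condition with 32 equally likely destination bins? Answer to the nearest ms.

1305 ms

With log₂ n on the abscissa the relation is linear; from the two conditions:
  b = (1100 − 895) / (log₂ 16 − log₂ 8) = 205 / (4 − 3) = 205 ms/bit
  a = 895 − 205 × 3 = 280 ms
Then RT(32) = 280 + 205 × log₂ 32 = 280 + 205 × 5 ≈ 1305.000 ms.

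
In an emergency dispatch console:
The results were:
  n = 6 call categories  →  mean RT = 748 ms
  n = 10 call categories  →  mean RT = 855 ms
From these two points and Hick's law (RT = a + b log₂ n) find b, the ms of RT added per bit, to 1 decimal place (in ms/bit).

145.2 ms/bit

The slope on a log₂ axis is (855 − 748) / (3.3219 − 2.5850) = 145.190 ms/bit.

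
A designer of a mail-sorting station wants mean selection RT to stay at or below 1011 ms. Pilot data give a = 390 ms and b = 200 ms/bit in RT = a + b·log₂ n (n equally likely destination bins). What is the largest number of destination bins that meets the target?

200·log₂ n ≤ 1011 − 390 = 621, giving log₂ n ≤ 3.1050 and n ≤ 8.604. The largest whole number is 8.

8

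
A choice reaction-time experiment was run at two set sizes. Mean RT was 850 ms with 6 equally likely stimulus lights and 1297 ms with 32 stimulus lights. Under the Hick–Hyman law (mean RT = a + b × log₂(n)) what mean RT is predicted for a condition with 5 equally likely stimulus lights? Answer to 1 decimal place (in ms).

801.3 ms

Fit slope and intercept:
  b = (1297 − 850) / (log₂ 32 − log₂ 6) = 447 / (5 − 2.5850) = 185.090 ms/bit
  a = 850 − 185.090 × 2.5850 = 371.549 ms
Then RT(5) = 371.549 + 185.090 × log₂ 5 = 371.549 + 185.090 × 2.3219 ≈ 801.315 ms.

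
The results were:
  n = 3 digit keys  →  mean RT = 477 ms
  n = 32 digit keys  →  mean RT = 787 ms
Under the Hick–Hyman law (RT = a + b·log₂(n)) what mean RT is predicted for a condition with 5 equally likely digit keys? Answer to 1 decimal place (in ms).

543.9 ms

RT is linear in log₂ n, so two points fix the line:
  b = (787 − 477) / (log₂ 32 − log₂ 3) = 310 / (5 − 1.5850) = 90.775 ms/bit
  a = 477 − 90.775 × 1.5850 = 333.125 ms
Then RT(5) = 333.125 + 90.775 × log₂ 5 = 333.125 + 90.775 × 2.3219 ≈ 543.898 ms.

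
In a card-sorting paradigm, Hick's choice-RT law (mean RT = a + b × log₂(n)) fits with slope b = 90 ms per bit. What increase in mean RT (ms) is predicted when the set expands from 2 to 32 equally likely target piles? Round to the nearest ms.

Only the slope matters, since a is common to both: ΔRT = b·log₂(n₂/n₁).
log₂(32) − log₂(2) = log₂(32/2) = log₂(16) = 4.
ΔRT = 90 × 4.0000 = 360.000 ms.

360 ms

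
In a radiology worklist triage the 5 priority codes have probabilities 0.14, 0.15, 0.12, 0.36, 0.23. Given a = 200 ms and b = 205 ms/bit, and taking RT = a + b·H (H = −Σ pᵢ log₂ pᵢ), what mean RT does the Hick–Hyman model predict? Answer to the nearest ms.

650 ms

Entropy contributions −pᵢ log₂ pᵢ: 0.3971, 0.4105, 0.3671, 0.5306, 0.4877; sum H = 2.1930 bits.
RT = a + bH = 200 + 205·2.1930 = 649.57 ms.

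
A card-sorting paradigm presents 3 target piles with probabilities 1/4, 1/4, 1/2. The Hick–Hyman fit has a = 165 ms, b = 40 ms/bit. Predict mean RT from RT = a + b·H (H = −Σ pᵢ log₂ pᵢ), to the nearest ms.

Each term −pᵢ log₂ pᵢ: 0.25·2 + 0.25·2 + 0.5·1; summed, H = 1.500 bits.
Mean RT = a + bH = 165 + 40·1.500 = 225.00 ms.

225 ms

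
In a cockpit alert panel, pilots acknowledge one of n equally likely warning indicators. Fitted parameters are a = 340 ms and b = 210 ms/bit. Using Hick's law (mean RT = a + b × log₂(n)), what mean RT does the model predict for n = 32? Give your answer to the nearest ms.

1390 ms

log₂(32) = 5 bits, so RT = 340 + 210 × 5 ≈ 1390.000 ms.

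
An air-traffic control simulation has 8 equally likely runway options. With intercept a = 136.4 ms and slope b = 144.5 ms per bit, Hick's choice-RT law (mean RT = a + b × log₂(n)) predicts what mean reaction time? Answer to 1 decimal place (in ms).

569.9 ms

log₂(8) = 3 bits, so RT = 136.4 + 144.5 × 3 ≈ 569.900 ms.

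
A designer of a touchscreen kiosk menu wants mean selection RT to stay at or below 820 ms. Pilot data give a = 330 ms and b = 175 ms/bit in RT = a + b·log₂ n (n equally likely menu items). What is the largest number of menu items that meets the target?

6

Set 330 + 175·log₂ n ≤ 820 → log₂ n ≤ (820 − 330)/175 = 2.8000.
So n ≤ 2^2.8000 = 6.964; the largest integer n is 6.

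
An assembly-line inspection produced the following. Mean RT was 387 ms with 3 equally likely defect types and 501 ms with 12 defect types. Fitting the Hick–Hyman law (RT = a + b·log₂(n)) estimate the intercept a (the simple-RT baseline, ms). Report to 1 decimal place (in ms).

Slope: b = (501 − 387) / (log₂ 12 − log₂ 3) = 114/2.0000 = 57.000 ms/bit.
Intercept: a = 387 − 57.000·log₂(3) = 296.657 ms.

296.7 ms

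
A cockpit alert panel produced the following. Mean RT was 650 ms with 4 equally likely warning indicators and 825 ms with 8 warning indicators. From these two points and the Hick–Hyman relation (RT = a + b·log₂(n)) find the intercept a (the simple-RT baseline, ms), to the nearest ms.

300 ms

The slope on a log₂ axis is (825 − 650) / (3 − 2) = 175 ms/bit.
Intercept: a = 650 − 175·log₂(4) = 300.000 ms.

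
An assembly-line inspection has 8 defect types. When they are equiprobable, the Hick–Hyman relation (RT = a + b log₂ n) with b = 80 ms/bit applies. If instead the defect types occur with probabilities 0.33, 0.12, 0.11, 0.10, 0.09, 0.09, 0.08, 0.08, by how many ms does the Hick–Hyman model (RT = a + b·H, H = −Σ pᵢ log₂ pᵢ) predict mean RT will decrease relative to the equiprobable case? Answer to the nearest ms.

The RT saving is b·ΔH. Equiprobable H₀ = log₂(8) = 3.0000 bits; with the given probabilities H = 2.7857 bits.
b·(H₀ − H) = 80 × (3.0000 − 2.7857) = 17.14 ms.

17 ms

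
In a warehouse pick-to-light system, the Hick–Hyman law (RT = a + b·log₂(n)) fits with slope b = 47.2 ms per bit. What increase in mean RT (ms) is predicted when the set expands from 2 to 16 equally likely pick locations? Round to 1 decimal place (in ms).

ΔRT = (a + b log₂ n₂) − (a + b log₂ n₁) = b·(log₂ n₂ − log₂ n₁).
log₂(16) − log₂(2) = log₂(16/2) = log₂(8) = 3.
ΔRT = 47.2 × 3.0000 = 141.600 ms.

141.6 ms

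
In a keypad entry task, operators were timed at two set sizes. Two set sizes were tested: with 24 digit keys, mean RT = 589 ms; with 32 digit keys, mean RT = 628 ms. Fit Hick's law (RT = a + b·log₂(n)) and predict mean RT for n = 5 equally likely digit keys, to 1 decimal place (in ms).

RT is linear in log₂ n, so two points fix the line:
  b = (628 − 589) / (log₂ 32 − log₂ 24) = 39 / (5 − 4.5850) = 93.967 ms/bit
  a = 589 − 93.967 × 4.5850 = 158.163 ms
Then RT(5) = 158.163 + 93.967 × log₂ 5 = 158.163 + 93.967 × 2.3219 ≈ 376.349 ms.

376.3 ms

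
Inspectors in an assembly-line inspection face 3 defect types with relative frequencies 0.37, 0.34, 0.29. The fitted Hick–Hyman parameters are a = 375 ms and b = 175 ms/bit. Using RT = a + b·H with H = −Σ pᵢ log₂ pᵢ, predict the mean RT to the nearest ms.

H = 0.37·log₂(1/0.37) + 0.34·log₂(1/0.34) + 0.29·log₂(1/0.29) = 1.5778 bits.
RT = 375 + 175 × 1.5778 = 651.12 ms.

651 ms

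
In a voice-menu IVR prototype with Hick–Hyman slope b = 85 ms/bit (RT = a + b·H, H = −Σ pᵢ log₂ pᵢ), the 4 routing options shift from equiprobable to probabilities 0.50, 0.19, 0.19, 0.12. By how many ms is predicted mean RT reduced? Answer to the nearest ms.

19 ms

Equiprobable entropy H₀ = log₂ 4 = 2.0000 bits.
Skewed entropy H = −Σ pᵢ log₂ pᵢ = 1.7775 bits.
ΔRT = b·(H₀ − H) = 85 × 0.2225 = 18.91 ms.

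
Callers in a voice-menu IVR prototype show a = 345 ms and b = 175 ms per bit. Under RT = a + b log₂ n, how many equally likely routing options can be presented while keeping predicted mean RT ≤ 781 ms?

5

175·log₂ n ≤ 781 − 345 = 436, giving log₂ n ≤ 2.4914 and n ≤ 5.623. The largest whole number is 5.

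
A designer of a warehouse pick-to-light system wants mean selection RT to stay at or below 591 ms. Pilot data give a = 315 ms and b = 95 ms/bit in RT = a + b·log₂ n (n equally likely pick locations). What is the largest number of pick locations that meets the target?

7

Information budget: (591 − 315)/95 = 2.9053 bits, so n ≤ 2^2.9053 = 7.492 → at most 7.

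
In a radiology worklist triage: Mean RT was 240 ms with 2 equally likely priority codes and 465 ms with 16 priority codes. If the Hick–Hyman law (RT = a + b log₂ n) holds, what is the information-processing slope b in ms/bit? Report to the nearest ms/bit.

75 ms/bit

The slope on a log₂ axis is (465 − 240) / (4 − 1) = 75 ms/bit.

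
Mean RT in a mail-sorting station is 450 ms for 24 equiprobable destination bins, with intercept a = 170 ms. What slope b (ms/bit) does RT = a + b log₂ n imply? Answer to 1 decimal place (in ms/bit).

log₂(24) = 4.5850 bits.
b = (RT − a)/log₂ n = (450 − 170) / 4.5850 = 61.069 ms/bit.

61.1 ms/bit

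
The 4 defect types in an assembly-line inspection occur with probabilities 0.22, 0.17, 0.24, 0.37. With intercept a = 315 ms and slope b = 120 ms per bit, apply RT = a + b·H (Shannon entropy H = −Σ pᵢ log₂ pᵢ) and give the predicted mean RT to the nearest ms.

548 ms

Entropy contributions −pᵢ log₂ pᵢ: 0.4806, 0.4346, 0.4941, 0.5307; sum H = 1.9400 bits.
RT = a + bH = 315 + 120·1.9400 = 547.80 ms.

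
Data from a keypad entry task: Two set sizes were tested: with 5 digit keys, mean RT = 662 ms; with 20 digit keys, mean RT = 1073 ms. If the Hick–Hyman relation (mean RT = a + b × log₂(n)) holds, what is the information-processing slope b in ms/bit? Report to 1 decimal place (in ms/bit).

b = (RT₂ − RT₁)/(log₂ n₂ − log₂ n₁) = (1073 − 662)/(4.3219 − 2.3219) = 205.500 ms/bit.

205.5 ms/bit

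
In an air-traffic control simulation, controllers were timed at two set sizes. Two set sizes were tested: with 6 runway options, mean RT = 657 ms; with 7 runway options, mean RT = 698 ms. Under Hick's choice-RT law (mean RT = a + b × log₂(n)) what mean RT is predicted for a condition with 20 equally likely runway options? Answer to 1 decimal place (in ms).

With log₂ n on the abscissa the relation is linear; from the two conditions:
  b = (698 − 657) / (log₂ 7 − log₂ 6) = 41 / (2.8074 − 2.5850) = 184.359 ms/bit
  a = 657 − 184.359 × 2.5850 = 180.439 ms
Then RT(20) = 180.439 + 184.359 × log₂ 20 = 180.439 + 184.359 × 4.3219 ≈ 977.225 ms.

977.2 ms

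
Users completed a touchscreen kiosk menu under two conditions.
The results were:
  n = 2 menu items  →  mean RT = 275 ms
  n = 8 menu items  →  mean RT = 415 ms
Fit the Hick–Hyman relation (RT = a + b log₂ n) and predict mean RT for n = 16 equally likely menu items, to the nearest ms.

Solve the two-equation system in a and b:
  b = (415 − 275) / (log₂ 8 − log₂ 2) = 140 / (3 − 1) = 70 ms/bit
  a = 275 − 70 × 1 = 205 ms
Then RT(16) = 205 + 70 × log₂ 16 = 205 + 70 × 4 ≈ 485.000 ms.

485 ms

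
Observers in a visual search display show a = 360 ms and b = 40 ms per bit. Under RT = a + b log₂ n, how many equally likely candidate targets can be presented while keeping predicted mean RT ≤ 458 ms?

Information budget: (458 − 360)/40 = 2.4500 bits, so n ≤ 2^2.4500 = 5.464 → at most 5.

5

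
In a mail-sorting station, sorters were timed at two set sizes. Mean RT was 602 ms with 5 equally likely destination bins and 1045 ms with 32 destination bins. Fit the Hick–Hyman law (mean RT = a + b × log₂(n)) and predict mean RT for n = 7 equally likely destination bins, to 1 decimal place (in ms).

With log₂ n on the abscissa the relation is linear; from the two conditions:
  b = (1045 − 602) / (log₂ 32 − log₂ 5) = 443 / (5 − 2.3219) = 165.418 ms/bit
  a = 602 − 165.418 × 2.3219 = 217.912 ms
Then RT(7) = 217.912 + 165.418 × log₂ 7 = 217.912 + 165.418 × 2.8074 ≈ 682.298 ms.

682.3 ms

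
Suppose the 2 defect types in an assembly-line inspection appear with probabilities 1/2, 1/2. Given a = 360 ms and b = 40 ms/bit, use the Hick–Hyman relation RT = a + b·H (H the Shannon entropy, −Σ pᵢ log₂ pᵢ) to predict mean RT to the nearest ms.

Each term −pᵢ log₂ pᵢ: 0.5·1 + 0.5·1; summed, H = 1.000 bits.
Mean RT = a + bH = 360 + 40·1.000 = 400.00 ms.

400 ms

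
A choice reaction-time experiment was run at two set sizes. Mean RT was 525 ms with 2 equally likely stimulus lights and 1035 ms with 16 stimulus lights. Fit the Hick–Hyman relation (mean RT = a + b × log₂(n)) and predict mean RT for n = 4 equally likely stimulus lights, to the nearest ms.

With log₂ n on the abscissa the relation is linear; from the two conditions:
  b = (1035 − 525) / (log₂ 16 − log₂ 2) = 510 / (4 − 1) = 170 ms/bit
  a = 525 − 170 × 1 = 355 ms
Then RT(4) = 355 + 170 × log₂ 4 = 355 + 170 × 2 ≈ 695.000 ms.

695 ms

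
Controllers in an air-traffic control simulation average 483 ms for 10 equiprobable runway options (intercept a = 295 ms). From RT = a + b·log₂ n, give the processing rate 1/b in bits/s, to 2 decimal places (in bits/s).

17.67 bits/s

b = (483 − 295)/log₂ 10 = 188/3.3219 = 56.594 ms per bit = 0.05659 s/bit; the reciprocal is 17.670 bits/s.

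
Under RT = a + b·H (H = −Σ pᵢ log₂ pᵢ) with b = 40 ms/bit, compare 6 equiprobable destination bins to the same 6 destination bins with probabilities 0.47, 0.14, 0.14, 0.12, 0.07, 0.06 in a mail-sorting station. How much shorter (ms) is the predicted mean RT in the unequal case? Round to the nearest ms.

The RT saving is b·ΔH. Equiprobable H₀ = log₂(6) = 2.5850 bits; with the given probabilities H = 2.1853 bits.
b·(H₀ − H) = 40 × (2.5850 − 2.1853) = 15.99 ms.

16 ms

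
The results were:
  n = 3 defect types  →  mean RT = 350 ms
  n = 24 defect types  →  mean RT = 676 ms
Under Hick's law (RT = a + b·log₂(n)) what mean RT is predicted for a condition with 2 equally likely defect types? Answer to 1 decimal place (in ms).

286.4 ms

Fit slope and intercept:
  b = (676 − 350) / (log₂ 24 − log₂ 3) = 326 / (4.5850 − 1.5850) = 108.667 ms/bit
  a = 350 − 108.667 × 1.5850 = 177.767 ms
Then RT(2) = 177.767 + 108.667 × log₂ 2 = 177.767 + 108.667 × 1 ≈ 286.434 ms.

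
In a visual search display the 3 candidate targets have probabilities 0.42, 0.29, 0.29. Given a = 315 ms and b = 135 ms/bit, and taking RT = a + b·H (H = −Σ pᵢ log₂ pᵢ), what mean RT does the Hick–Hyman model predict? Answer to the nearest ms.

H = 0.42·log₂(1/0.42) + 0.29·log₂(1/0.29) + 0.29·log₂(1/0.29) = 1.5615 bits.
RT = 315 + 135 × 1.5615 = 525.80 ms.

526 ms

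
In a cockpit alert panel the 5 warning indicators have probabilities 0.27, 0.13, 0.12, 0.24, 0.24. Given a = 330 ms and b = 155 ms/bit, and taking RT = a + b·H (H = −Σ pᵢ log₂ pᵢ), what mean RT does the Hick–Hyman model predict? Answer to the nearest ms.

678 ms

Entropy contributions −pᵢ log₂ pᵢ: 0.5100, 0.3826, 0.3671, 0.4941, 0.4941; sum H = 2.2480 bits.
RT = a + bH = 330 + 155·2.2480 = 678.44 ms.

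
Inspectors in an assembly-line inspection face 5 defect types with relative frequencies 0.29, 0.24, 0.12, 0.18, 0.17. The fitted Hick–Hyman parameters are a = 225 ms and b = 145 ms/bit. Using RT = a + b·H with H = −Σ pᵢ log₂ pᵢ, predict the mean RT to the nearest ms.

H = 0.29·log₂(1/0.29) + 0.24·log₂(1/0.24) + 0.12·log₂(1/0.12) + 0.18·log₂(1/0.18) + 0.17·log₂(1/0.17) = 2.2590 bits.
RT = 225 + 145 × 2.2590 = 552.56 ms.

553 ms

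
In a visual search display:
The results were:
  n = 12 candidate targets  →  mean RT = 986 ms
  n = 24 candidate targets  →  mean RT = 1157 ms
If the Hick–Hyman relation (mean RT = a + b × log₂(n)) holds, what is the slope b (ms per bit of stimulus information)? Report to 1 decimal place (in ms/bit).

The slope on a log₂ axis is (1157 − 986) / (4.5850 − 3.5850) = 171.000 ms/bit.

171.0 ms/bit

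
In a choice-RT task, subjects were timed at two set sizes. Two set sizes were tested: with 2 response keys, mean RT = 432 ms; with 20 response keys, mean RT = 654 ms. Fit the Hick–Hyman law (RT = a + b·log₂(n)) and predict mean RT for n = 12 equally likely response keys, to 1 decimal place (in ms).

604.7 ms

Solve the two-equation system in a and b:
  b = (654 − 432) / (log₂ 20 − log₂ 2) = 222 / (4.3219 − 1) = 66.829 ms/bit
  a = 432 − 66.829 × 1 = 365.171 ms
Then RT(12) = 365.171 + 66.829 × log₂ 12 = 365.171 + 66.829 × 3.5850 ≈ 604.750 ms.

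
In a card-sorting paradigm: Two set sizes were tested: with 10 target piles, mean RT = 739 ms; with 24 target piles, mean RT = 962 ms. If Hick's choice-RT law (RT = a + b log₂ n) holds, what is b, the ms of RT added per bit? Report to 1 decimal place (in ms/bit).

b = (RT₂ − RT₁)/(log₂ n₂ − log₂ n₁) = (962 − 739)/(4.5850 − 3.3219) = 176.559 ms/bit.

176.6 ms/bit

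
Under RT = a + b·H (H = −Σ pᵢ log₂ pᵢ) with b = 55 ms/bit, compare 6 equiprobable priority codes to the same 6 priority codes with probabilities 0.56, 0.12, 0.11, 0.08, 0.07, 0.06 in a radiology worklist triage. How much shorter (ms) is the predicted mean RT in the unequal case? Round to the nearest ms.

33 ms

Equiprobable entropy H₀ = log₂ 6 = 2.5850 bits.
Skewed entropy H = −Σ pᵢ log₂ pᵢ = 1.9894 bits.
ΔRT = b·(H₀ − H) = 55 × 0.5956 = 32.76 ms.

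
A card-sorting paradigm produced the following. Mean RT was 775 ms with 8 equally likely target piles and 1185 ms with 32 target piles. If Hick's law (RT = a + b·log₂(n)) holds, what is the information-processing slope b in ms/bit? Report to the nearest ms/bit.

205 ms/bit

Slope: b = (1185 − 775) / (log₂ 32 − log₂ 8) = 410/2.0000 = 205 ms/bit.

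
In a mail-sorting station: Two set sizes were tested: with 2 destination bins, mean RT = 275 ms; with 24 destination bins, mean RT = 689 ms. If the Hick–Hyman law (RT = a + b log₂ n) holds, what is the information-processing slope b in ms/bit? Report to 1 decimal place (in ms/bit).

The slope on a log₂ axis is (689 − 275) / (4.5850 − 1) = 115.482 ms/bit.

115.5 ms/bit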